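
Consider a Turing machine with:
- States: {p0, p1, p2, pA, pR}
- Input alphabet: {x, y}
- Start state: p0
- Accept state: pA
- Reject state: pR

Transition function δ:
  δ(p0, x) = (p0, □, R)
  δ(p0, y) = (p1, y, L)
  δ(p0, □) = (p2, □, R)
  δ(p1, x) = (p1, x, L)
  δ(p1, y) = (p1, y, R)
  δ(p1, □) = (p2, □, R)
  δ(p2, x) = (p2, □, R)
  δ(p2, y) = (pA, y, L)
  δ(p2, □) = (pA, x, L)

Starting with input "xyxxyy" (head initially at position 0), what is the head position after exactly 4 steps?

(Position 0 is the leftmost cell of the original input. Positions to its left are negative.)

Execution trace (head position shown):
Step 0: [p0]xyxxyy  (head at position 0)
Step 1: move right → □[p0]yxxyy  (head at position 1)
Step 2: move left → [p1]□yxxyy  (head at position 0)
Step 3: move right → □[p2]yxxyy  (head at position 1)
Step 4: move left → [pA]□yxxyy  (head at position 0)

After 4 steps, the head is at position 0.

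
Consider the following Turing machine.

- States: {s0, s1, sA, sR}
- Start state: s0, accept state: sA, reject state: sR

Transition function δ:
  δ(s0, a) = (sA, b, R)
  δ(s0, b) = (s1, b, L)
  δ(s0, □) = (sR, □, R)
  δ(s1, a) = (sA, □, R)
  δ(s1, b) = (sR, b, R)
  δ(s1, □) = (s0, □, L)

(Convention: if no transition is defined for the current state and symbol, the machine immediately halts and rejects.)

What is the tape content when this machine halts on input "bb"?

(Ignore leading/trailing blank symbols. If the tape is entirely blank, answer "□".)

Execution trace:
Initial: [s0]bb
Step 1: δ(s0, b) = (s1, b, L) → [s1]□bb
Step 2: δ(s1, □) = (s0, □, L) → [s0]□□bb
Step 3: δ(s0, □) = (sR, □, R) → □[sR]□bb

The machine reaches the reject state sR and halts.

Final tape (ignoring leading/trailing blanks): bb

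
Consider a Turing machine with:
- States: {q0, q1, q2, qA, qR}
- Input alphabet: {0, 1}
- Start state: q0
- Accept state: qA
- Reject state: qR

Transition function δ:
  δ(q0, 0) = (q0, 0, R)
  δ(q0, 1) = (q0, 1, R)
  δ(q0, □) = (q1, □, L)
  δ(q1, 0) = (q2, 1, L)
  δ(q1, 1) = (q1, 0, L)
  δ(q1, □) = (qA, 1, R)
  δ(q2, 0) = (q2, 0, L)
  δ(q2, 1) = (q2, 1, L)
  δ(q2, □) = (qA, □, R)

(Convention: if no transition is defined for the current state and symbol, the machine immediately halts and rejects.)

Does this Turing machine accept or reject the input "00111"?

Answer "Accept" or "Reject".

Execution trace:
Initial: [q0]00111
Step 1: δ(q0, 0) = (q0, 0, R) → 0[q0]0111
Step 2: δ(q0, 0) = (q0, 0, R) → 00[q0]111
Step 3: δ(q0, 1) = (q0, 1, R) → 001[q0]11
Step 4: δ(q0, 1) = (q0, 1, R) → 0011[q0]1
Step 5: δ(q0, 1) = (q0, 1, R) → 00111[q0]□
Step 6: δ(q0, □) = (q1, □, L) → 0011[q1]1□
Step 7: δ(q1, 1) = (q1, 0, L) → 001[q1]10□
Step 8: δ(q1, 1) = (q1, 0, L) → 00[q1]100□
Step 9: δ(q1, 1) = (q1, 0, L) → 0[q1]0000□
Step 10: δ(q1, 0) = (q2, 1, L) → [q2]01000□
Step 11: δ(q2, 0) = (q2, 0, L) → [q2]□01000□
Step 12: δ(q2, □) = (qA, □, R) → □[qA]01000□

The machine reaches the accept state qA and halts.

Answer: Accept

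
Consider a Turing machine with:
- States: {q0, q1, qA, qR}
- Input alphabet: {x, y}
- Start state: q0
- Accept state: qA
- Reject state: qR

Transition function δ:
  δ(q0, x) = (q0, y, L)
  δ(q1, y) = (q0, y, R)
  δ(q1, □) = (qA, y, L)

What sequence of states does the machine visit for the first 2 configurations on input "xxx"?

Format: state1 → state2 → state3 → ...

Execution trace:
Initial: [q0]xxx
Step 1: δ(q0, x) = (q0, y, L) → [q0]□yxx

No transition is defined for δ(q0, □). By convention the machine halts and rejects.

State sequence: q0 → q0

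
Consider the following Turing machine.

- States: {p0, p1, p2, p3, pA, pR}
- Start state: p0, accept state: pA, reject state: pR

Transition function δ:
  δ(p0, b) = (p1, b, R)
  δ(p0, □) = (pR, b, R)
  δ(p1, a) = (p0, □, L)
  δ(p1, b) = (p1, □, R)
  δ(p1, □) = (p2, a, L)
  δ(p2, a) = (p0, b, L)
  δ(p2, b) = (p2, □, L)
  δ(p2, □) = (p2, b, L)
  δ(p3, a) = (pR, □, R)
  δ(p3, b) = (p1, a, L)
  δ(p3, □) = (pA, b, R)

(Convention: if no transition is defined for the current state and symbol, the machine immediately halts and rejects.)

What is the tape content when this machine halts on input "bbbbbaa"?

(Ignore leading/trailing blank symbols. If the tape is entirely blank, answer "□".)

Execution trace:
Initial: [p0]bbbbbaa
Step 1: δ(p0, b) = (p1, b, R) → b[p1]bbbbaa
Step 2: δ(p1, b) = (p1, □, R) → b□[p1]bbbaa
Step 3: δ(p1, b) = (p1, □, R) → b□□[p1]bbaa
Step 4: δ(p1, b) = (p1, □, R) → b□□□[p1]baa
Step 5: δ(p1, b) = (p1, □, R) → b□□□□[p1]aa
Step 6: δ(p1, a) = (p0, □, L) → b□□□[p0]□□a
Step 7: δ(p0, □) = (pR, b, R) → b□□□b[pR]□a

The machine reaches the reject state pR and halts.

Final tape (ignoring leading/trailing blanks): b□□□b□a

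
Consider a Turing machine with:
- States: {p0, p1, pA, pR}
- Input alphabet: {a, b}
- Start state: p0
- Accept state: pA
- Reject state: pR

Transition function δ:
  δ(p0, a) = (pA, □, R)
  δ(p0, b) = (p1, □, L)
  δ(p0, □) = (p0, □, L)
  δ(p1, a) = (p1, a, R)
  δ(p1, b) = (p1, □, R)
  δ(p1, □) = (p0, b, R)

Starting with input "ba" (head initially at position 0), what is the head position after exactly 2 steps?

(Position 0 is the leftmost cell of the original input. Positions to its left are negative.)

Execution trace (head position shown):
Step 0: [p0]ba  (head at position 0)
Step 1: move left → [p1]□□a  (head at position -1)
Step 2: move right → b[p0]□a  (head at position 0)

After 2 steps, the head is at position 0.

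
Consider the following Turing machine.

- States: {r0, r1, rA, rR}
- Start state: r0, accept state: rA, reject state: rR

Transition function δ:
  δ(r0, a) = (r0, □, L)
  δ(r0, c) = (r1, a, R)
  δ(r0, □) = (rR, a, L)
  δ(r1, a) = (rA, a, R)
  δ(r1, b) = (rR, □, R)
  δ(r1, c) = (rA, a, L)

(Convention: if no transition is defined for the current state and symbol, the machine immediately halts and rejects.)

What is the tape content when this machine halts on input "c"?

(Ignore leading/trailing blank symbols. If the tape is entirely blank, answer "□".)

Execution trace:
Initial: [r0]c
Step 1: δ(r0, c) = (r1, a, R) → a[r1]□

No transition is defined for δ(r1, □). By convention the machine halts and rejects.

Final tape (ignoring leading/trailing blanks): a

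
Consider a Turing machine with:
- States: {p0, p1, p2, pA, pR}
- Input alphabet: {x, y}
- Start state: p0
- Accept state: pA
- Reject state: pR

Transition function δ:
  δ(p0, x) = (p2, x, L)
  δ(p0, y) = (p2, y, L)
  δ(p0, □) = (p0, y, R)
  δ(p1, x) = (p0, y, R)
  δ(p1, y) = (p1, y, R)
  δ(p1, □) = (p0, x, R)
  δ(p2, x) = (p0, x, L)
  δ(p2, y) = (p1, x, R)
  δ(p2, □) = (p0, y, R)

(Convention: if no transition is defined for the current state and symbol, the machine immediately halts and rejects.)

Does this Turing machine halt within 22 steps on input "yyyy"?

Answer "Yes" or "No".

Execution trace:
Initial: [p0]yyyy
Step 1: δ(p0, y) = (p2, y, L) → [p2]□yyyy
Step 2: δ(p2, □) = (p0, y, R) → y[p0]yyyy
Step 3: δ(p0, y) = (p2, y, L) → [p2]yyyyy
Step 4: δ(p2, y) = (p1, x, R) → x[p1]yyyy
Step 5: δ(p1, y) = (p1, y, R) → xy[p1]yyy
Step 6: δ(p1, y) = (p1, y, R) → xyy[p1]yy
Step 7: δ(p1, y) = (p1, y, R) → xyyy[p1]y
Step 8: δ(p1, y) = (p1, y, R) → xyyyy[p1]□
Step 9: δ(p1, □) = (p0, x, R) → xyyyyx[p0]□
Step 10: δ(p0, □) = (p0, y, R) → xyyyyxy[p0]□
Step 11: δ(p0, □) = (p0, y, R) → xyyyyxyy[p0]□
Step 12: δ(p0, □) = (p0, y, R) → xyyyyxyyy[p0]□
Step 13: δ(p0, □) = (p0, y, R) → xyyyyxyyyy[p0]□
Step 14: δ(p0, □) = (p0, y, R) → xyyyyxyyyyy[p0]□
Step 15: δ(p0, □) = (p0, y, R) → xyyyyxyyyyyy[p0]□
Step 16: δ(p0, □) = (p0, y, R) → xyyyyxyyyyyyy[p0]□
Step 17: δ(p0, □) = (p0, y, R) → xyyyyxyyyyyyyy[p0]□
Step 18: δ(p0, □) = (p0, y, R) → xyyyyxyyyyyyyyy[p0]□
Step 19: δ(p0, □) = (p0, y, R) → xyyyyxyyyyyyyyyy[p0]□
Step 20: δ(p0, □) = (p0, y, R) → xyyyyxyyyyyyyyyyy[p0]□
Step 21: δ(p0, □) = (p0, y, R) → xyyyyxyyyyyyyyyyyy[p0]□
Step 22: δ(p0, □) = (p0, y, R) → xyyyyxyyyyyyyyyyyyy[p0]□

The machine has not reached a halting state after 22 steps.
The machine did not halt within the 22-step bound.

Answer: No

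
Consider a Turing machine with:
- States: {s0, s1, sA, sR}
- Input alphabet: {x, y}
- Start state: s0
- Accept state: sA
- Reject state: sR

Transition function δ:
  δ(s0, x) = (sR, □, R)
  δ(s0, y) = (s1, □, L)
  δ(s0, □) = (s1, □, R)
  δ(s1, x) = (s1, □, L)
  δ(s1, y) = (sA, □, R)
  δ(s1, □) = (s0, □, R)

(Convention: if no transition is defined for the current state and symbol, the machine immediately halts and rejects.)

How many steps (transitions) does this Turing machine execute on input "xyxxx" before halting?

Execution trace:
Initial: [s0]xyxxx
Step 1: δ(s0, x) = (sR, □, R) → □[sR]yxxx

The machine reaches the reject state sR and halts.

The machine executed 1 step before halting.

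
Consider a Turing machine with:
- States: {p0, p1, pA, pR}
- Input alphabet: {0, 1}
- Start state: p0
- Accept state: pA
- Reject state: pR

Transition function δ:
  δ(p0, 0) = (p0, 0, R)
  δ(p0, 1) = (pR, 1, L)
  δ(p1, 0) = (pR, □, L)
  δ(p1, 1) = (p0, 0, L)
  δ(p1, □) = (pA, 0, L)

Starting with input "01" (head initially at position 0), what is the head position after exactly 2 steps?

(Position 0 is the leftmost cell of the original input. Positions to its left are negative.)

Execution trace (head position shown):
Step 0: [p0]01  (head at position 0)
Step 1: move right → 0[p0]1  (head at position 1)
Step 2: move left → [pR]01  (head at position 0)

After 2 steps, the head is at position 0.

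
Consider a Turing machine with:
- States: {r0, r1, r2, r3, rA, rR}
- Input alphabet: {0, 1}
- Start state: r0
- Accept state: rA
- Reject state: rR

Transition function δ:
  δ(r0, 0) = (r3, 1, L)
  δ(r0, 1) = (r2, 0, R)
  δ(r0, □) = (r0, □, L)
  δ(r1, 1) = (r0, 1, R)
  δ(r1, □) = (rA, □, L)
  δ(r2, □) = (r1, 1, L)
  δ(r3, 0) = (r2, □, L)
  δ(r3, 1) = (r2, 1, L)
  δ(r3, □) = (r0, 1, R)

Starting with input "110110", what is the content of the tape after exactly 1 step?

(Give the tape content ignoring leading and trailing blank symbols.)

Execution trace:
Initial: [r0]110110
Step 1: δ(r0, 1) = (r2, 0, R) → 0[r2]10110

No transition is defined for δ(r2, 1). By convention the machine halts and rejects.

After 1 step, the tape (ignoring leading/trailing blanks) is: 010110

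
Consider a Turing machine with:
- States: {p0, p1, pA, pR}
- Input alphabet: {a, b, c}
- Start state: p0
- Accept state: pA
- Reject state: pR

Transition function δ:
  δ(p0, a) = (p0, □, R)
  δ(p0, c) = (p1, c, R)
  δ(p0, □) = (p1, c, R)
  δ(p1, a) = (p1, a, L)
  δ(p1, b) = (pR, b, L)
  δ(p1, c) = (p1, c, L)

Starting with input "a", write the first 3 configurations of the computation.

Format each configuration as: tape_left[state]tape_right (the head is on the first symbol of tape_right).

Transitions applied:
Step 1: δ(p0, a) = (p0, □, R)
Step 2: δ(p0, □) = (p1, c, R)

The first 3 configurations are:
[p0]a ⊢ □[p0]□ ⊢ □c[p1]□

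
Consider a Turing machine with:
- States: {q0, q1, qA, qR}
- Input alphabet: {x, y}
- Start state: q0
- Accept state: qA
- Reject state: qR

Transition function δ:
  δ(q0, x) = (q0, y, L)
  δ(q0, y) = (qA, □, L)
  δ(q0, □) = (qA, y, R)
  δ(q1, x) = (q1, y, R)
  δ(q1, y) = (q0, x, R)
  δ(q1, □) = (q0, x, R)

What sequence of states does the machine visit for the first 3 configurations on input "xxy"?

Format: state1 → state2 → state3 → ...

Execution trace:
Initial: [q0]xxy
Step 1: δ(q0, x) = (q0, y, L) → [q0]□yxy
Step 2: δ(q0, □) = (qA, y, R) → y[qA]yxy

The machine reaches the accept state qA and halts.

State sequence: q0 → q0 → qA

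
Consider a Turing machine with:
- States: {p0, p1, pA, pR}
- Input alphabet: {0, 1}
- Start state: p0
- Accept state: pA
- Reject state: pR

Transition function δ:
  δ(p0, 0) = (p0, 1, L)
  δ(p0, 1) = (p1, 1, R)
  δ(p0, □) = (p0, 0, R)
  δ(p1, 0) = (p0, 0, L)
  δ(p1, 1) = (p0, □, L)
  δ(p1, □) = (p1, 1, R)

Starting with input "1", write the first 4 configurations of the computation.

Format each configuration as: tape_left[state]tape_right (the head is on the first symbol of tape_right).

Transitions applied:
Step 1: δ(p0, 1) = (p1, 1, R)
Step 2: δ(p1, □) = (p1, 1, R)
Step 3: δ(p1, □) = (p1, 1, R)

The first 4 configurations are:
[p0]1 ⊢ 1[p1]□ ⊢ 11[p1]□ ⊢ 111[p1]□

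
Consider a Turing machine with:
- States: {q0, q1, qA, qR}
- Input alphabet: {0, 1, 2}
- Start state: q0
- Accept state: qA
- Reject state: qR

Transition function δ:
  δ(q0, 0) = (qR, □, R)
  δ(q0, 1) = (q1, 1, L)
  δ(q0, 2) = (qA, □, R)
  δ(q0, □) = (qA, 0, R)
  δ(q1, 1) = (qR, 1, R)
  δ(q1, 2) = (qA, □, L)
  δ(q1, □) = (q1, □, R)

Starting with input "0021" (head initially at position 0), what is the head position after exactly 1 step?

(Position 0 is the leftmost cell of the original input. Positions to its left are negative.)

Execution trace (head position shown):
Step 0: [q0]0021  (head at position 0)
Step 1: move right → □[qR]021  (head at position 1)

After 1 step, the head is at position 1.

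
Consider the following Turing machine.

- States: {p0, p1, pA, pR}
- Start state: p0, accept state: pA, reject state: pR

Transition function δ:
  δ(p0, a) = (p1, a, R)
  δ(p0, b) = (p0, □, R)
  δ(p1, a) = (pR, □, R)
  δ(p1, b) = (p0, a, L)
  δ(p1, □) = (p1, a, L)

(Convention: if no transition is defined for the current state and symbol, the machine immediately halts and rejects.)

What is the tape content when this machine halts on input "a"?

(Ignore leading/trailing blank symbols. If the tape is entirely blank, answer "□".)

Execution trace:
Initial: [p0]a
Step 1: δ(p0, a) = (p1, a, R) → a[p1]□
Step 2: δ(p1, □) = (p1, a, L) → [p1]aa
Step 3: δ(p1, a) = (pR, □, R) → □[pR]a

The machine reaches the reject state pR and halts.

Final tape (ignoring leading/trailing blanks): a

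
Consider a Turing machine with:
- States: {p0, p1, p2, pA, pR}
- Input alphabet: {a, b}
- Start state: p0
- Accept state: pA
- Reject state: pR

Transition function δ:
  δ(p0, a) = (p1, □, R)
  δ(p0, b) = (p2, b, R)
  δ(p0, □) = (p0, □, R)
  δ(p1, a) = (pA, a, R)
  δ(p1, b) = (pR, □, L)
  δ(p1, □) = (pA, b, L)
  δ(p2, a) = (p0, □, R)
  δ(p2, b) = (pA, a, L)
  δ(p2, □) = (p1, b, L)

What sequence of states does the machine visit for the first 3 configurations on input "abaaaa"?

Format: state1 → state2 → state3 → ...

Execution trace:
Initial: [p0]abaaaa
Step 1: δ(p0, a) = (p1, □, R) → □[p1]baaaa
Step 2: δ(p1, b) = (pR, □, L) → [pR]□□aaaa

The machine reaches the reject state pR and halts.

State sequence: p0 → p1 → pR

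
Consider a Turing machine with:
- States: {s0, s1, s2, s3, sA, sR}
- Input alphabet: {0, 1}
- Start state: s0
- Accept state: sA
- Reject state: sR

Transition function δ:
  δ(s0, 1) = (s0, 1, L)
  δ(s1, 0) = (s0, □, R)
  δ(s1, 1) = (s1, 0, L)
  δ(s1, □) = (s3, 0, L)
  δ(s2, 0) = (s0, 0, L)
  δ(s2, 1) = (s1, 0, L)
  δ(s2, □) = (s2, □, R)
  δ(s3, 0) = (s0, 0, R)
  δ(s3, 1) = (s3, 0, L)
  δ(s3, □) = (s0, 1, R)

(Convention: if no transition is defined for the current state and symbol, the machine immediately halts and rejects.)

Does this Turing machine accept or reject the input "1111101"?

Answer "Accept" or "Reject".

Execution trace:
Initial: [s0]1111101
Step 1: δ(s0, 1) = (s0, 1, L) → [s0]□1111101

No transition is defined for δ(s0, □). By convention the machine halts and rejects.

Answer: Reject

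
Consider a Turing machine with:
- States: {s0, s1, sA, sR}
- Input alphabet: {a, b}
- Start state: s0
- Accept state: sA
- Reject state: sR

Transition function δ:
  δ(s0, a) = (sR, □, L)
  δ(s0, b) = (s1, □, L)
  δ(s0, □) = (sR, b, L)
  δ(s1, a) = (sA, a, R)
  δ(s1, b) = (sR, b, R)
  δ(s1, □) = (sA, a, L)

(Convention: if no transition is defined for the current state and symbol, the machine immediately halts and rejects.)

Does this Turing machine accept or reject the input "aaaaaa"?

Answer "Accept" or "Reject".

Execution trace:
Initial: [s0]aaaaaa
Step 1: δ(s0, a) = (sR, □, L) → [sR]□□aaaaa

The machine reaches the reject state sR and halts.

Answer: Reject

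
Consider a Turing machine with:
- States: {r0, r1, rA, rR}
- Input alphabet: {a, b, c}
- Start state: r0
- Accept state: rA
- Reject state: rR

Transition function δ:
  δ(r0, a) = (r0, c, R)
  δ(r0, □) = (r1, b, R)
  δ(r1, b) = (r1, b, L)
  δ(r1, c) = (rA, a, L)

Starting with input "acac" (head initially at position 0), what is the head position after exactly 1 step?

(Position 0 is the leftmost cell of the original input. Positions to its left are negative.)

Execution trace (head position shown):
Step 0: [r0]acac  (head at position 0)
Step 1: move right → c[r0]cac  (head at position 1)

After 1 step, the head is at position 1.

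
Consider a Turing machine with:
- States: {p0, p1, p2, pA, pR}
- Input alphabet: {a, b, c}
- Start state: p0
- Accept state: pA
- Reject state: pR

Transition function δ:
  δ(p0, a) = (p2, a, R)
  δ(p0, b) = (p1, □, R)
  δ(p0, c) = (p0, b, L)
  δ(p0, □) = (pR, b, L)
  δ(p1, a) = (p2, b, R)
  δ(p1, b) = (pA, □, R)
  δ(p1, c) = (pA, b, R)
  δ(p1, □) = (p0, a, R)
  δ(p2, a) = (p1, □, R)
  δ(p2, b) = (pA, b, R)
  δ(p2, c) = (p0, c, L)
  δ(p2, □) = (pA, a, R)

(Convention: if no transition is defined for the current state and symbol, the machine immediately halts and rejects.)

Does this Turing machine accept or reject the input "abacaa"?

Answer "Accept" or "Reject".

Execution trace:
Initial: [p0]abacaa
Step 1: δ(p0, a) = (p2, a, R) → a[p2]bacaa
Step 2: δ(p2, b) = (pA, b, R) → ab[pA]acaa

The machine reaches the accept state pA and halts.

Answer: Accept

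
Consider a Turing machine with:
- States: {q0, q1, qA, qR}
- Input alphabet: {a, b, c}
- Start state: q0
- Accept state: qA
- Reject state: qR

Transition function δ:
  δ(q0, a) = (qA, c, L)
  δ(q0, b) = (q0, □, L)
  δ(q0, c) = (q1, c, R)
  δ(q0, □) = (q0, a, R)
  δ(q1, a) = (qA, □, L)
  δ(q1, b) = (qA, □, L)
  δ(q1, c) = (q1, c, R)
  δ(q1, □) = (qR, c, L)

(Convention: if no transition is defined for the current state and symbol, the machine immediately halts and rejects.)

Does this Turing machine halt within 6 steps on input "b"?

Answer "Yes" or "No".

Execution trace:
Initial: [q0]b
Step 1: δ(q0, b) = (q0, □, L) → [q0]□□
Step 2: δ(q0, □) = (q0, a, R) → a[q0]□
Step 3: δ(q0, □) = (q0, a, R) → aa[q0]□
Step 4: δ(q0, □) = (q0, a, R) → aaa[q0]□
Step 5: δ(q0, □) = (q0, a, R) → aaaa[q0]□
Step 6: δ(q0, □) = (q0, a, R) → aaaaa[q0]□

The machine has not reached a halting state after 6 steps.
The machine did not halt within the 6-step bound.

Answer: No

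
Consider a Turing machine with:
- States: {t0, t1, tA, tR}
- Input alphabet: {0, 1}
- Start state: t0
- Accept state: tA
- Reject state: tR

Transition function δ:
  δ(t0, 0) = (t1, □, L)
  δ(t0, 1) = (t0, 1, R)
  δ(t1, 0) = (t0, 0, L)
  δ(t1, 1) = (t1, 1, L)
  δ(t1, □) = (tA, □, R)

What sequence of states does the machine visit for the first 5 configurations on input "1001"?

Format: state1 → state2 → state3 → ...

Execution trace:
Initial: [t0]1001
Step 1: δ(t0, 1) = (t0, 1, R) → 1[t0]001
Step 2: δ(t0, 0) = (t1, □, L) → [t1]1□01
Step 3: δ(t1, 1) = (t1, 1, L) → [t1]□1□01
Step 4: δ(t1, □) = (tA, □, R) → □[tA]1□01

The machine reaches the accept state tA and halts.

State sequence: t0 → t0 → t1 → t1 → tA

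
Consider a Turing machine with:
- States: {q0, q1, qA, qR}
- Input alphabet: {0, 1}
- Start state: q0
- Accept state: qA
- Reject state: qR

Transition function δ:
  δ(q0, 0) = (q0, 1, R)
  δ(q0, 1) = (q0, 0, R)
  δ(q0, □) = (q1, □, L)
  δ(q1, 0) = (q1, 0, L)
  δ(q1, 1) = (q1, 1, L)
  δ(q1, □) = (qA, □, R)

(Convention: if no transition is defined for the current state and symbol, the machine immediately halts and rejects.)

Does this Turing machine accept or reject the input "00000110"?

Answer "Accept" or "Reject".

Execution trace:
Initial: [q0]00000110
Step 1: δ(q0, 0) = (q0, 1, R) → 1[q0]0000110
Step 2: δ(q0, 0) = (q0, 1, R) → 11[q0]000110
Step 3: δ(q0, 0) = (q0, 1, R) → 111[q0]00110
Step 4: δ(q0, 0) = (q0, 1, R) → 1111[q0]0110
Step 5: δ(q0, 0) = (q0, 1, R) → 11111[q0]110
Step 6: δ(q0, 1) = (q0, 0, R) → 111110[q0]10
Step 7: δ(q0, 1) = (q0, 0, R) → 1111100[q0]0
Step 8: δ(q0, 0) = (q0, 1, R) → 11111001[q0]□
Step 9: δ(q0, □) = (q1, □, L) → 1111100[q1]1□
Step 10: δ(q1, 1) = (q1, 1, L) → 111110[q1]01□
Step 11: δ(q1, 0) = (q1, 0, L) → 11111[q1]001□
Step 12: δ(q1, 0) = (q1, 0, L) → 1111[q1]1001□
Step 13: δ(q1, 1) = (q1, 1, L) → 111[q1]11001□
Step 14: δ(q1, 1) = (q1, 1, L) → 11[q1]111001□
Step 15: δ(q1, 1) = (q1, 1, L) → 1[q1]1111001□
Step 16: δ(q1, 1) = (q1, 1, L) → [q1]11111001□
Step 17: δ(q1, 1) = (q1, 1, L) → [q1]□11111001□
Step 18: δ(q1, □) = (qA, □, R) → □[qA]11111001□

The machine reaches the accept state qA and halts.

Answer: Accept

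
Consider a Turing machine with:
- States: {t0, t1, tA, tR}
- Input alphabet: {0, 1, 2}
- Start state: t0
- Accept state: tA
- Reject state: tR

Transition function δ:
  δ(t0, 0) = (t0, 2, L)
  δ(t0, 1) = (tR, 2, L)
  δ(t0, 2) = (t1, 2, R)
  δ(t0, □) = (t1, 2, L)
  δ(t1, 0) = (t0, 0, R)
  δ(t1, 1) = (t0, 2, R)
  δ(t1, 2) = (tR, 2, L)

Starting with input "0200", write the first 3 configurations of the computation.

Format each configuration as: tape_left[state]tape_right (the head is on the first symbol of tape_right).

Transitions applied:
Step 1: δ(t0, 0) = (t0, 2, L)
Step 2: δ(t0, □) = (t1, 2, L)

The first 3 configurations are:
[t0]0200 ⊢ [t0]□2200 ⊢ [t1]□22200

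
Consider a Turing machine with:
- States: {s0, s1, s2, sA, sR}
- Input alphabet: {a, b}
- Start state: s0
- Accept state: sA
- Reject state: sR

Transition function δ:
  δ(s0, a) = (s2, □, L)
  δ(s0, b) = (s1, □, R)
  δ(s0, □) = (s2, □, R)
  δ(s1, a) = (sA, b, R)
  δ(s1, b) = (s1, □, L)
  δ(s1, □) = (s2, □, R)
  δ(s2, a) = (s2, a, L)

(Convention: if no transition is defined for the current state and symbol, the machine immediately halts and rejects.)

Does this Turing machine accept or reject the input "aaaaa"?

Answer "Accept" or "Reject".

Execution trace:
Initial: [s0]aaaaa
Step 1: δ(s0, a) = (s2, □, L) → [s2]□□aaaa

No transition is defined for δ(s2, □). By convention the machine halts and rejects.

Answer: Reject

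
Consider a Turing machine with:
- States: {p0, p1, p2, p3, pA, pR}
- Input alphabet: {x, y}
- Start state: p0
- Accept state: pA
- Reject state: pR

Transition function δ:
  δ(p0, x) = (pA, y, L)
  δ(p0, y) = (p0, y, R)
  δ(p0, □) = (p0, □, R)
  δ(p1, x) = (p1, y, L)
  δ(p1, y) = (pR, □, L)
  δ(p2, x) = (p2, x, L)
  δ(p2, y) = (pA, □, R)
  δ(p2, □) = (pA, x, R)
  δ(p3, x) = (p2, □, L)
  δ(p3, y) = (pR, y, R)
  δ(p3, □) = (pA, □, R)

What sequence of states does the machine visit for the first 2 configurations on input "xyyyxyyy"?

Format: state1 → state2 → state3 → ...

Execution trace:
Initial: [p0]xyyyxyyy
Step 1: δ(p0, x) = (pA, y, L) → [pA]□yyyyxyyy

The machine reaches the accept state pA and halts.

State sequence: p0 → pA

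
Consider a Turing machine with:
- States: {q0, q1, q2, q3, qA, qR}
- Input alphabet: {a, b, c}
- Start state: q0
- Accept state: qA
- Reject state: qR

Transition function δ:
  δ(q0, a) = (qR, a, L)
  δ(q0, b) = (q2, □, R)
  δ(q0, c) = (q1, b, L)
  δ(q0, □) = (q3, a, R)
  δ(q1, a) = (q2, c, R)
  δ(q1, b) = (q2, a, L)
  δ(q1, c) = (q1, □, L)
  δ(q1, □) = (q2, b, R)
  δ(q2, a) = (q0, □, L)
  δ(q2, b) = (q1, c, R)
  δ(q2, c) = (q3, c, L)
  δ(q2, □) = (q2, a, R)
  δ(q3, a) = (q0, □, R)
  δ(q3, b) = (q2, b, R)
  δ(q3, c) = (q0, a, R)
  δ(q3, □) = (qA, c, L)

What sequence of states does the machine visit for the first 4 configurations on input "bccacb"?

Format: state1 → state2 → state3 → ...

Execution trace:
Initial: [q0]bccacb
Step 1: δ(q0, b) = (q2, □, R) → □[q2]ccacb
Step 2: δ(q2, c) = (q3, c, L) → [q3]□ccacb
Step 3: δ(q3, □) = (qA, c, L) → [qA]□cccacb

The machine reaches the accept state qA and halts.

State sequence: q0 → q2 → q3 → qA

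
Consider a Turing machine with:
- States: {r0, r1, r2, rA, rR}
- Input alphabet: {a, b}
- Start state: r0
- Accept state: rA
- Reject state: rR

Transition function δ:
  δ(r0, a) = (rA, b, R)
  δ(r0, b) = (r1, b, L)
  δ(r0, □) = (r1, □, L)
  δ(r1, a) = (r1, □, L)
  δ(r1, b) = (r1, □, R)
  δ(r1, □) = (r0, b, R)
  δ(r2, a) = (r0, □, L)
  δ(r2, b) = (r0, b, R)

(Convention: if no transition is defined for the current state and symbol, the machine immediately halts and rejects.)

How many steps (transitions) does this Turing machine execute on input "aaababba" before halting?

Execution trace:
Initial: [r0]aaababba
Step 1: δ(r0, a) = (rA, b, R) → b[rA]aababba

The machine reaches the accept state rA and halts.

The machine executed 1 step before halting.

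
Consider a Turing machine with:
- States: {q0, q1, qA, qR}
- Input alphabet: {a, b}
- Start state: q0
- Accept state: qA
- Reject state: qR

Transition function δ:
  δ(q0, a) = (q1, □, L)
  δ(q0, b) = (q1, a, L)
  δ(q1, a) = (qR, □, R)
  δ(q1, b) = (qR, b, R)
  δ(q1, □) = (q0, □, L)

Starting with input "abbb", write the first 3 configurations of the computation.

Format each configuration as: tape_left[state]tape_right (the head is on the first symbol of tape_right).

Transitions applied:
Step 1: δ(q0, a) = (q1, □, L)
Step 2: δ(q1, □) = (q0, □, L)

The first 3 configurations are:
[q0]abbb ⊢ [q1]□□bbb ⊢ [q0]□□□bbb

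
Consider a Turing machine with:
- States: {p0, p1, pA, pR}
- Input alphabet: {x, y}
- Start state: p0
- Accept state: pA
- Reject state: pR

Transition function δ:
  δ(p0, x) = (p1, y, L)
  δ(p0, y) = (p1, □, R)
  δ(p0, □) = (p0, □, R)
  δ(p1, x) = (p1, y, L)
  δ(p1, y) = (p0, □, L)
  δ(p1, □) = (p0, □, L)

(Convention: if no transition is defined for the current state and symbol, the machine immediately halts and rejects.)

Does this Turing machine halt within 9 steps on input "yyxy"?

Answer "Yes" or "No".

Execution trace:
Initial: [p0]yyxy
Step 1: δ(p0, y) = (p1, □, R) → □[p1]yxy
Step 2: δ(p1, y) = (p0, □, L) → [p0]□□xy
Step 3: δ(p0, □) = (p0, □, R) → □[p0]□xy
Step 4: δ(p0, □) = (p0, □, R) → □□[p0]xy
Step 5: δ(p0, x) = (p1, y, L) → □[p1]□yy
Step 6: δ(p1, □) = (p0, □, L) → [p0]□□yy
Step 7: δ(p0, □) = (p0, □, R) → □[p0]□yy
Step 8: δ(p0, □) = (p0, □, R) → □□[p0]yy
Step 9: δ(p0, y) = (p1, □, R) → □□□[p1]y

The machine has not reached a halting state after 9 steps.
The machine did not halt within the 9-step bound.

Answer: No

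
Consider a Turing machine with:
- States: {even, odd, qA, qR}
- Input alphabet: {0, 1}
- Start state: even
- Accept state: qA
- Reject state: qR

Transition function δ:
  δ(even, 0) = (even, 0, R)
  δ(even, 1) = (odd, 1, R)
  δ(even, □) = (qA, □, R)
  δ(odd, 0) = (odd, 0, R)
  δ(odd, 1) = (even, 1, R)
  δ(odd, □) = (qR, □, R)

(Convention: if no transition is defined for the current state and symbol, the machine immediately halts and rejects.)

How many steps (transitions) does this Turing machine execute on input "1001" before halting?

Execution trace:
Initial: [even]1001
Step 1: δ(even, 1) = (odd, 1, R) → 1[odd]001
Step 2: δ(odd, 0) = (odd, 0, R) → 10[odd]01
Step 3: δ(odd, 0) = (odd, 0, R) → 100[odd]1
Step 4: δ(odd, 1) = (even, 1, R) → 1001[even]□
Step 5: δ(even, □) = (qA, □, R) → 1001□[qA]□

The machine reaches the accept state qA and halts.

The machine executed 5 steps before halting.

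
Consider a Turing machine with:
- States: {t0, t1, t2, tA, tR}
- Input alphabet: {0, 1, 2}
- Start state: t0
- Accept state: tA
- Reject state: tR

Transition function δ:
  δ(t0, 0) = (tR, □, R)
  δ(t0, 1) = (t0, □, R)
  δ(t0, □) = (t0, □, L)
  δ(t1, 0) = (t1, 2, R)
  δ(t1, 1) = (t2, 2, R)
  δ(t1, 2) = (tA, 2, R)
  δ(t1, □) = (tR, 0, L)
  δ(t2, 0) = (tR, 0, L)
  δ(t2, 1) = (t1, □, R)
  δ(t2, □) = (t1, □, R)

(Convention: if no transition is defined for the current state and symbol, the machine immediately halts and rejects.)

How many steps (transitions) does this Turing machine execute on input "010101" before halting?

Execution trace:
Initial: [t0]010101
Step 1: δ(t0, 0) = (tR, □, R) → □[tR]10101

The machine reaches the reject state tR and halts.

The machine executed 1 step before halting.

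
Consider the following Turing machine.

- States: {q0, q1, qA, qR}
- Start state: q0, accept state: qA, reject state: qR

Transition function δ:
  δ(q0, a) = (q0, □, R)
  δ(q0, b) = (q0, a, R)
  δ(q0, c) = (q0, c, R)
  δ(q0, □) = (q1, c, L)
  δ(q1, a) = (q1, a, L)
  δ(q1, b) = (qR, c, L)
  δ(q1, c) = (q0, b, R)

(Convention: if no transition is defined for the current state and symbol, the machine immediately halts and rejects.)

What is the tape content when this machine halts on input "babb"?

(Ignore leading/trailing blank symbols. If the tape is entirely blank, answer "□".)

Execution trace:
Initial: [q0]babb
Step 1: δ(q0, b) = (q0, a, R) → a[q0]abb
Step 2: δ(q0, a) = (q0, □, R) → a□[q0]bb
Step 3: δ(q0, b) = (q0, a, R) → a□a[q0]b
Step 4: δ(q0, b) = (q0, a, R) → a□aa[q0]□
Step 5: δ(q0, □) = (q1, c, L) → a□a[q1]ac
Step 6: δ(q1, a) = (q1, a, L) → a□[q1]aac
Step 7: δ(q1, a) = (q1, a, L) → a[q1]□aac

No transition is defined for δ(q1, □). By convention the machine halts and rejects.

Final tape (ignoring leading/trailing blanks): a□aac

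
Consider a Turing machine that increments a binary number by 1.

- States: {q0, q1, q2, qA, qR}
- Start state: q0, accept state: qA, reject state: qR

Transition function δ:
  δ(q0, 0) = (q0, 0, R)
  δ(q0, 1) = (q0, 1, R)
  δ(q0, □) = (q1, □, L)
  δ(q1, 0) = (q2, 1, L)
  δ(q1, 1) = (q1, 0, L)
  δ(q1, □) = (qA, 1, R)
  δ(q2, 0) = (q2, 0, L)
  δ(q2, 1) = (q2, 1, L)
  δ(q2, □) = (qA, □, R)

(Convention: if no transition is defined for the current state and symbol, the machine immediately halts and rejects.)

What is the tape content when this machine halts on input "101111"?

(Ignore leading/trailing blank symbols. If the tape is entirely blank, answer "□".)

Execution trace:
Initial: [q0]101111
Step 1: δ(q0, 1) = (q0, 1, R) → 1[q0]01111
Step 2: δ(q0, 0) = (q0, 0, R) → 10[q0]1111
Step 3: δ(q0, 1) = (q0, 1, R) → 101[q0]111
Step 4: δ(q0, 1) = (q0, 1, R) → 1011[q0]11
Step 5: δ(q0, 1) = (q0, 1, R) → 10111[q0]1
Step 6: δ(q0, 1) = (q0, 1, R) → 101111[q0]□
Step 7: δ(q0, □) = (q1, □, L) → 10111[q1]1□
Step 8: δ(q1, 1) = (q1, 0, L) → 1011[q1]10□
Step 9: δ(q1, 1) = (q1, 0, L) → 101[q1]100□
Step 10: δ(q1, 1) = (q1, 0, L) → 10[q1]1000□
Step 11: δ(q1, 1) = (q1, 0, L) → 1[q1]00000□
Step 12: δ(q1, 0) = (q2, 1, L) → [q2]110000□
Step 13: δ(q2, 1) = (q2, 1, L) → [q2]□110000□
Step 14: δ(q2, □) = (qA, □, R) → □[qA]110000□

The machine reaches the accept state qA and halts.

Final tape (ignoring leading/trailing blanks): 110000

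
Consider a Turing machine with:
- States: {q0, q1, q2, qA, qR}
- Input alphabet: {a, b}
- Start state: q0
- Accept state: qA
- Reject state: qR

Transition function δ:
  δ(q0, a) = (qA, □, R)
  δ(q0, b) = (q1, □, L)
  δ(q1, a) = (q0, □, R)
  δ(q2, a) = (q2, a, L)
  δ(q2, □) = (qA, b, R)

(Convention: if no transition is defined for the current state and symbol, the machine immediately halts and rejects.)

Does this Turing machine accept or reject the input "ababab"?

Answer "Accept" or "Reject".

Execution trace:
Initial: [q0]ababab
Step 1: δ(q0, a) = (qA, □, R) → □[qA]babab

The machine reaches the accept state qA and halts.

Answer: Accept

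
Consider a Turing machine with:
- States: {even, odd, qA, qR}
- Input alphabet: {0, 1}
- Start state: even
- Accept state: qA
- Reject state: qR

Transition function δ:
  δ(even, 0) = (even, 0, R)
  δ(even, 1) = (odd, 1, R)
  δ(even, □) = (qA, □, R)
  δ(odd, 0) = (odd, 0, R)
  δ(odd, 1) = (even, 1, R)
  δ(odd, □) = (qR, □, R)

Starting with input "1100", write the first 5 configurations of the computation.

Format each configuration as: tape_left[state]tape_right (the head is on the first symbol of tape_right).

Transitions applied:
Step 1: δ(even, 1) = (odd, 1, R)
Step 2: δ(odd, 1) = (even, 1, R)
Step 3: δ(even, 0) = (even, 0, R)
Step 4: δ(even, 0) = (even, 0, R)

The first 5 configurations are:
[even]1100 ⊢ 1[odd]100 ⊢ 11[even]00 ⊢ 110[even]0 ⊢ 1100[even]□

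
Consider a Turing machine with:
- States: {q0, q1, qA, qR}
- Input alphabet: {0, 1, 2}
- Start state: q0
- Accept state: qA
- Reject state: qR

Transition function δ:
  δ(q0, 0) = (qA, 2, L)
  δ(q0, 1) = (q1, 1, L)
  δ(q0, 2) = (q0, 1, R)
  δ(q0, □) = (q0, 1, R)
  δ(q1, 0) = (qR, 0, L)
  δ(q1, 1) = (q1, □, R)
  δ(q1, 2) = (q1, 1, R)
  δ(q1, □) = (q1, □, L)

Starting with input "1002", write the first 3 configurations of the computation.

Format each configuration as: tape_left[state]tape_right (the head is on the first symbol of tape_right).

Transitions applied:
Step 1: δ(q0, 1) = (q1, 1, L)
Step 2: δ(q1, □) = (q1, □, L)

The first 3 configurations are:
[q0]1002 ⊢ [q1]□1002 ⊢ [q1]□□1002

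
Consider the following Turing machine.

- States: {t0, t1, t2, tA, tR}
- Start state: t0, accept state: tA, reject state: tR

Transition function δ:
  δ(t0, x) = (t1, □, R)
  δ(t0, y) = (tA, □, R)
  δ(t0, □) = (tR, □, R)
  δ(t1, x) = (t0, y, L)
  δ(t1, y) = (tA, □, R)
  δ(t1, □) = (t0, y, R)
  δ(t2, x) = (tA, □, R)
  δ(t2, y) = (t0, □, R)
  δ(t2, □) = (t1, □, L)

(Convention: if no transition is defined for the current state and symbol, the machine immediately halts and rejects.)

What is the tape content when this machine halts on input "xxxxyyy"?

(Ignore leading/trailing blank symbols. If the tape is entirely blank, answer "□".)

Execution trace:
Initial: [t0]xxxxyyy
Step 1: δ(t0, x) = (t1, □, R) → □[t1]xxxyyy
Step 2: δ(t1, x) = (t0, y, L) → [t0]□yxxyyy
Step 3: δ(t0, □) = (tR, □, R) → □[tR]yxxyyy

The machine reaches the reject state tR and halts.

Final tape (ignoring leading/trailing blanks): yxxyyy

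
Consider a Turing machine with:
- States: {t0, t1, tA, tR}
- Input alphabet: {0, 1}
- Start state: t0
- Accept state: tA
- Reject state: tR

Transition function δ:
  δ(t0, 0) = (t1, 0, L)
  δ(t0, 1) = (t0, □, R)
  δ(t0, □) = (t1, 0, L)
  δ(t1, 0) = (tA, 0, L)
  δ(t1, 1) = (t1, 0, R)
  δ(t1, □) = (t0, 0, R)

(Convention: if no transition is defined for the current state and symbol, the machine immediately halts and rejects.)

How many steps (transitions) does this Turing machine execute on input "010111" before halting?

Execution trace:
Initial: [t0]010111
Step 1: δ(t0, 0) = (t1, 0, L) → [t1]□010111
Step 2: δ(t1, □) = (t0, 0, R) → 0[t0]010111
Step 3: δ(t0, 0) = (t1, 0, L) → [t1]0010111
Step 4: δ(t1, 0) = (tA, 0, L) → [tA]□0010111

The machine reaches the accept state tA and halts.

The machine executed 4 steps before halting.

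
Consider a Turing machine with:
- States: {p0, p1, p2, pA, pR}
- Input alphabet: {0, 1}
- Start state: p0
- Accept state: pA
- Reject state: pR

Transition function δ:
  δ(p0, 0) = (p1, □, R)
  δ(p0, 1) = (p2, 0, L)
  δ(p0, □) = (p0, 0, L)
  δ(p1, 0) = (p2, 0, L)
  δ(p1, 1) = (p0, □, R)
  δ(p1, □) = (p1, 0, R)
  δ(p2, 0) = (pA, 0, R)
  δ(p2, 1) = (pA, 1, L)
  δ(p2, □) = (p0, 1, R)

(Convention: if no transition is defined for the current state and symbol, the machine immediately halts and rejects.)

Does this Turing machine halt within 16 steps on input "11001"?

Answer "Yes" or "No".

Execution trace:
Initial: [p0]11001
Step 1: δ(p0, 1) = (p2, 0, L) → [p2]□01001
Step 2: δ(p2, □) = (p0, 1, R) → 1[p0]01001
Step 3: δ(p0, 0) = (p1, □, R) → 1□[p1]1001
Step 4: δ(p1, 1) = (p0, □, R) → 1□□[p0]001
Step 5: δ(p0, 0) = (p1, □, R) → 1□□□[p1]01
Step 6: δ(p1, 0) = (p2, 0, L) → 1□□[p2]□01
Step 7: δ(p2, □) = (p0, 1, R) → 1□□1[p0]01
Step 8: δ(p0, 0) = (p1, □, R) → 1□□1□[p1]1
Step 9: δ(p1, 1) = (p0, □, R) → 1□□1□□[p0]□
Step 10: δ(p0, □) = (p0, 0, L) → 1□□1□[p0]□0
Step 11: δ(p0, □) = (p0, 0, L) → 1□□1[p0]□00
Step 12: δ(p0, □) = (p0, 0, L) → 1□□[p0]1000
Step 13: δ(p0, 1) = (p2, 0, L) → 1□[p2]□0000
Step 14: δ(p2, □) = (p0, 1, R) → 1□1[p0]0000
Step 15: δ(p0, 0) = (p1, □, R) → 1□1□[p1]000
Step 16: δ(p1, 0) = (p2, 0, L) → 1□1[p2]□000

The machine has not reached a halting state after 16 steps.
The machine did not halt within the 16-step bound.

Answer: No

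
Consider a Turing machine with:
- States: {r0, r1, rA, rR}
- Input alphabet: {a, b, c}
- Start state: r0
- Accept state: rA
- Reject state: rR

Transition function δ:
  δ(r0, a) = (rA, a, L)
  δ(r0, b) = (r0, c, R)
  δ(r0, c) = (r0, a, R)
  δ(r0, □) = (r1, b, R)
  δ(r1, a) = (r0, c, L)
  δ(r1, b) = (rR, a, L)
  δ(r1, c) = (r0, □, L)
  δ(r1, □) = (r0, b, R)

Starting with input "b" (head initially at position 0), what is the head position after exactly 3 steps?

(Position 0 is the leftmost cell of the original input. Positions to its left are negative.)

Execution trace (head position shown):
Step 0: [r0]b  (head at position 0)
Step 1: move right → c[r0]□  (head at position 1)
Step 2: move right → cb[r1]□  (head at position 2)
Step 3: move right → cbb[r0]□  (head at position 3)

After 3 steps, the head is at position 3.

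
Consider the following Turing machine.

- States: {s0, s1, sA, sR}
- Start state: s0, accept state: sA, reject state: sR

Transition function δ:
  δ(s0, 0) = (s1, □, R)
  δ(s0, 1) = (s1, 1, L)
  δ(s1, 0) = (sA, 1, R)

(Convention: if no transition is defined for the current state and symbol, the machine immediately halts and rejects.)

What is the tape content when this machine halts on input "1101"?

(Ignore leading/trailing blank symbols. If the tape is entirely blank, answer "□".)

Execution trace:
Initial: [s0]1101
Step 1: δ(s0, 1) = (s1, 1, L) → [s1]□1101

No transition is defined for δ(s1, □). By convention the machine halts and rejects.

Final tape (ignoring leading/trailing blanks): 1101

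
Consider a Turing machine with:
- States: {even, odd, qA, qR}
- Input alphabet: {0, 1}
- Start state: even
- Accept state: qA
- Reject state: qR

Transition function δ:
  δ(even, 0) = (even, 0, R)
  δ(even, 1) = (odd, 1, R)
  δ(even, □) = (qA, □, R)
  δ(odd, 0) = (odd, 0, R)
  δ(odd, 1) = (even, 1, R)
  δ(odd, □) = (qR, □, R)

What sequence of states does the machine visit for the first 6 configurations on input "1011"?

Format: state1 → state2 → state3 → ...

Execution trace:
Initial: [even]1011
Step 1: δ(even, 1) = (odd, 1, R) → 1[odd]011
Step 2: δ(odd, 0) = (odd, 0, R) → 10[odd]11
Step 3: δ(odd, 1) = (even, 1, R) → 101[even]1
Step 4: δ(even, 1) = (odd, 1, R) → 1011[odd]□
Step 5: δ(odd, □) = (qR, □, R) → 1011□[qR]□

The machine reaches the reject state qR and halts.

State sequence: even → odd → odd → even → odd → qR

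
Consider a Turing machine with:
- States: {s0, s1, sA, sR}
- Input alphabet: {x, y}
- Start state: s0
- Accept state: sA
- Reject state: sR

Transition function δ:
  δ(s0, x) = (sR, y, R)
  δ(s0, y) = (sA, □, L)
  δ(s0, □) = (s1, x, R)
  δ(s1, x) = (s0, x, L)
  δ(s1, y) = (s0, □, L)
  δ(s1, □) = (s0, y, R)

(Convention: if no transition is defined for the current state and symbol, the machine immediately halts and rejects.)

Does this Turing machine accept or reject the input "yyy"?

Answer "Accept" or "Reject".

Execution trace:
Initial: [s0]yyy
Step 1: δ(s0, y) = (sA, □, L) → [sA]□□yy

The machine reaches the accept state sA and halts.

Answer: Accept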